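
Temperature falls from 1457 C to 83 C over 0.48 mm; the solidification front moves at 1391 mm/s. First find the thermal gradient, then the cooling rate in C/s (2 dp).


G = (1457-83)/0.48 = 2862.5 C/mm
CR = 2862.5 * 1391 = 3981737.5 C/s


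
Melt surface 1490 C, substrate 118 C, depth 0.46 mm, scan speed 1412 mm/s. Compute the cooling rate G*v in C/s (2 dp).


G = (1490-118)/0.46 = 2982.60869565 C/mm
CR = 2982.60869565 * 1412 = 4211443.48 C/s


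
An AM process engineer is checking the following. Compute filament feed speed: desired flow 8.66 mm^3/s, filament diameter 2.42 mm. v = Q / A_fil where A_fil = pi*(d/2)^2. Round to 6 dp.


A = pi*(2.42/2)^2 = 4.599606
v = 8.66 / 4.599606 = 1.88277 mm/s


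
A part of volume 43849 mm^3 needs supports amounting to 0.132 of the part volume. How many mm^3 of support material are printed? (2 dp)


V_support = 43849 * 0.132 = 5788.07 mm^3


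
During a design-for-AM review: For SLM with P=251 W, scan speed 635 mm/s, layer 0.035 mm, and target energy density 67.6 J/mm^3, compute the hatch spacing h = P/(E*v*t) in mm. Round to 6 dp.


h = 251 / (67.6*635*0.035) = 0.167065 mm


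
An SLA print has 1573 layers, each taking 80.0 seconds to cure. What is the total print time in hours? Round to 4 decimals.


t = 1573 * 80.0 / 3600 = 34.9556 hrs


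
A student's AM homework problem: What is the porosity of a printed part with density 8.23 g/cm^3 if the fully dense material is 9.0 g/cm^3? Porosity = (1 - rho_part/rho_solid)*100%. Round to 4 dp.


Porosity = (1-8.23/9.0)*100 = 8.5556 %


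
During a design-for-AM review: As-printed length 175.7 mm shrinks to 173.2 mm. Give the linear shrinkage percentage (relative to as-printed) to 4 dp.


Shrinkage = ((175.7-173.2)/175.7)*100 = 1.4229 %


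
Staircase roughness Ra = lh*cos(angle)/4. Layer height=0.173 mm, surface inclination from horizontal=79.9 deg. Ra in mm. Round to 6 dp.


Ra = 0.173 * cos(79.9) / 4 = 0.007585 mm


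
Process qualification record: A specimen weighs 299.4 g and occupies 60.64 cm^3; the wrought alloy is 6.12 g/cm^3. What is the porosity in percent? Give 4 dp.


rho_part = 299.4 / 60.64 = 4.93733509 g/cm^3
Porosity = (1 - 4.93733509/6.12)*100 = 19.3246 %


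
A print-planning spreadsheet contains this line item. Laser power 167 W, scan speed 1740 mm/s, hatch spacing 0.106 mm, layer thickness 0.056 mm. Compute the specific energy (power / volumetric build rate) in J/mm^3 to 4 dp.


Build rate = 1740 * 0.106 * 0.056 = 10.32864 mm^3/s
SE = 167 / 10.32864 = 16.1686 J/mm^3


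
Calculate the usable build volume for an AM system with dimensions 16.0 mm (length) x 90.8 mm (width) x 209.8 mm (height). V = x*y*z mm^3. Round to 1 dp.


V = 16.0 * 90.8 * 209.8 = 304797.4 mm^3


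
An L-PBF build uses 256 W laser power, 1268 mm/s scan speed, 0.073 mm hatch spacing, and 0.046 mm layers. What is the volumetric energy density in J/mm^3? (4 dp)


E = 256 / (1268*0.073*0.046) = 60.1229 J/mm^3


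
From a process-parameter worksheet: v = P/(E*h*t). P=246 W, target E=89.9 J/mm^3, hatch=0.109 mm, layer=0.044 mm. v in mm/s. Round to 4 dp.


v = 246 / (89.9*0.109*0.044) = 570.5533 mm/s


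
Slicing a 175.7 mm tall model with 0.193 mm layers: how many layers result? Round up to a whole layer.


Layers = ceil(175.7/0.193) = 911


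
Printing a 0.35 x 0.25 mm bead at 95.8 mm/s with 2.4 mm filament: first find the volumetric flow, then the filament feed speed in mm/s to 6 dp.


Q = 0.35 * 0.25 * 95.8 = 8.3825 mm^3/s
A_fil = pi*(2.4/2)^2 = 4.52389342 mm^2
v_feed = 8.3825 / 4.52389342 = 1.852939 mm/s


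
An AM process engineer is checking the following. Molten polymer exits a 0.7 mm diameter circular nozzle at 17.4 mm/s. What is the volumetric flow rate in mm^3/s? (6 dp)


A = pi*(0.7/2)^2 = 0.3848451 mm^2
Q = 0.3848451 * 17.4 = 6.696305 mm^3/s


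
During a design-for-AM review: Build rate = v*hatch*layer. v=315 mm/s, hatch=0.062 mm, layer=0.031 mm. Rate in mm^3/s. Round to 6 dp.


Rate = 315 * 0.062 * 0.031 = 0.60543 mm^3/s


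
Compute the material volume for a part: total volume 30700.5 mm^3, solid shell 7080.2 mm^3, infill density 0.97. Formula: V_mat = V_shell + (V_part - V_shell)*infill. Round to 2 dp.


V_infill = (30700.5 - 7080.2) * 0.97 = 22911.69
V_total = 7080.2 + 22911.69 = 29991.89 mm^3


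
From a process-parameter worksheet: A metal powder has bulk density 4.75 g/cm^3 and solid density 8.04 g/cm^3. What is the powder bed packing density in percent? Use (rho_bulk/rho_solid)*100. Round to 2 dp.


Packing = (4.75/8.04)*100 = 59.08 %


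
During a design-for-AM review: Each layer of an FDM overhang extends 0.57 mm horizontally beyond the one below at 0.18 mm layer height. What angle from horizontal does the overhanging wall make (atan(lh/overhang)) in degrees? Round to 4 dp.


angle = atan(0.18/0.57) = 17.5256 degrees


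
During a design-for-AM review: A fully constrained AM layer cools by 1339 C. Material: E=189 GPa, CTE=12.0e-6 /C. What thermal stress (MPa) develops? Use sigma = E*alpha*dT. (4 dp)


sigma = 189*1000 * 12.0e-6 * 1339 = 3036.852 MPa


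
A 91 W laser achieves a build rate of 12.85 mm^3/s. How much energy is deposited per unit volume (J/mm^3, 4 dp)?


SE = 91 / 12.85 = 7.0817 J/mm^3


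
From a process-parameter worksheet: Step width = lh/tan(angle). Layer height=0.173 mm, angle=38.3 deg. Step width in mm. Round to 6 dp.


step = 0.173 / tan(38.3) = 0.219056 mm


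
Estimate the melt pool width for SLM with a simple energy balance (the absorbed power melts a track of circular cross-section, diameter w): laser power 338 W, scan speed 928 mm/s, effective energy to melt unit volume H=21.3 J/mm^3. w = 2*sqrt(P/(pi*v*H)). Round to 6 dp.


w = 2*sqrt(338/(pi*928*21.3)) = 0.147554 mm


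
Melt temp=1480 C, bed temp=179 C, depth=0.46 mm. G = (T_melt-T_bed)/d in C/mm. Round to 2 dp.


G = (1480-179)/0.46 = 2828.26 C/mm


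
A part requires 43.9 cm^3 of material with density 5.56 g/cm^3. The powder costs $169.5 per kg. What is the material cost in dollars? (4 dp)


Mass = 43.9*5.56/1000 = 0.244084 kg
Cost = 0.244084 * 169.5 = 41.3722 $


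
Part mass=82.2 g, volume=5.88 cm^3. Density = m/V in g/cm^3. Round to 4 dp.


rho = 82.2 / 5.88 = 13.9796 g/cm^3


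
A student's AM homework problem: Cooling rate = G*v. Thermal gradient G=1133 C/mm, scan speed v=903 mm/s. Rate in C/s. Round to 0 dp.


CR = 1133 * 903 = 1023099 C/s


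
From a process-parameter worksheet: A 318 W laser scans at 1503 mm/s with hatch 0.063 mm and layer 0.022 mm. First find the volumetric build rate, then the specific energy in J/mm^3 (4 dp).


Build rate = 1503 * 0.063 * 0.022 = 2.083158 mm^3/s
SE = 318 / 2.083158 = 152.6528 J/mm^3


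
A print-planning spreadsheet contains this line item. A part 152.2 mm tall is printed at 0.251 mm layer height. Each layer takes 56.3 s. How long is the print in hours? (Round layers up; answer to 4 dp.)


Layers = ceil(152.2/0.251) = 607
t = 607 * 56.3 / 3600 = 9.4928 hrs


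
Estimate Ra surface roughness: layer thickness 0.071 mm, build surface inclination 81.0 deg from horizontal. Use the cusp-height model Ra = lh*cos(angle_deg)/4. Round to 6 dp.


Ra = 0.071 * cos(81.0) / 4 = 0.002777 mm


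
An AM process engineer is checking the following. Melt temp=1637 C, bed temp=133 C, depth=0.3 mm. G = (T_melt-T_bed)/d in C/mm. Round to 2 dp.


G = (1637-133)/0.3 = 5013.33 C/mm


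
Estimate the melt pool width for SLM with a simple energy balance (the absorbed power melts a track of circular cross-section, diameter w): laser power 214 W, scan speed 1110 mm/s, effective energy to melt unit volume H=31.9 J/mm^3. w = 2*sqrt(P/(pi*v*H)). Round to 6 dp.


w = 2*sqrt(214/(pi*1110*31.9)) = 0.087721 mm


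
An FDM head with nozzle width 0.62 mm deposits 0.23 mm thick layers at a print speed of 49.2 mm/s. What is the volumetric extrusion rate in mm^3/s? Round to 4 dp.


Rate = 0.62 * 0.23 * 49.2 = 7.0159 mm^3/s


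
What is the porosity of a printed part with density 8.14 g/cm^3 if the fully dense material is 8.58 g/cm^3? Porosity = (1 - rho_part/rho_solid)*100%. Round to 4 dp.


Porosity = (1-8.14/8.58)*100 = 5.1282 %


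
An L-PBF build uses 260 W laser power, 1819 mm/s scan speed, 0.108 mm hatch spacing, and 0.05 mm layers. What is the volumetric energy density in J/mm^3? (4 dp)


E = 260 / (1819*0.108*0.05) = 26.4696 J/mm^3


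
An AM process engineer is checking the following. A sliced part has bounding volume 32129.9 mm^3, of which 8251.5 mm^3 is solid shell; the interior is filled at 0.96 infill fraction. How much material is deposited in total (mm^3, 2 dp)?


V_infill = (32129.9 - 8251.5) * 0.96 = 22923.26
V_total = 8251.5 + 22923.26 = 31174.76 mm^3


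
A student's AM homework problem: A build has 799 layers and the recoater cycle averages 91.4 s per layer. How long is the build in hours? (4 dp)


t = 799 * 91.4 / 3600 = 20.2857 hrs


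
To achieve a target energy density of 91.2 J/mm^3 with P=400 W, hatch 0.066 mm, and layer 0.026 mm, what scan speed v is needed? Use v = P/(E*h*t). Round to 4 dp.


v = 400 / (91.2*0.066*0.026) = 2555.9236 mm/s


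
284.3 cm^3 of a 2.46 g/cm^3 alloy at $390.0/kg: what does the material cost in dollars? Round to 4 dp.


Mass = 284.3*2.46/1000 = 0.699378 kg
Cost = 0.699378 * 390.0 = 272.7574 $


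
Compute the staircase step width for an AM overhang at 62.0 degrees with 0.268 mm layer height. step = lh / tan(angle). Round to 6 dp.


step = 0.268 / tan(62.0) = 0.142498 mm


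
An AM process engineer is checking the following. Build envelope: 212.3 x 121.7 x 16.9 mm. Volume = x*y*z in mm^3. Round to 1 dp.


V = 212.3 * 121.7 * 16.9 = 436643.8 mm^3


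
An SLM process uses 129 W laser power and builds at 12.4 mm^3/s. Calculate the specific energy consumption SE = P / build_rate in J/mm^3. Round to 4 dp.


SE = 129 / 12.4 = 10.4032 J/mm^3


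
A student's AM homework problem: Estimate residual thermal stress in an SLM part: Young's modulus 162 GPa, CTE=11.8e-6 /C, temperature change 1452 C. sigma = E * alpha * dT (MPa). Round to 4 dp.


sigma = 162*1000 * 11.8e-6 * 1452 = 2775.6432 MPa


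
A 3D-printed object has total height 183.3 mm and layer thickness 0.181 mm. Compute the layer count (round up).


Layers = ceil(183.3/0.181) = 1013


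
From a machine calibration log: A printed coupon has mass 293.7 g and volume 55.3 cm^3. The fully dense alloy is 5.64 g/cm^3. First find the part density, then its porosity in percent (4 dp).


rho_part = 293.7 / 55.3 = 5.31103074 g/cm^3
Porosity = (1 - 5.31103074/5.64)*100 = 5.8328 %


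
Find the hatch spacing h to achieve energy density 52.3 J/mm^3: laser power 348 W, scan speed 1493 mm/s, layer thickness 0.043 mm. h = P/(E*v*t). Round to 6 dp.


h = 348 / (52.3*1493*0.043) = 0.103645 mm


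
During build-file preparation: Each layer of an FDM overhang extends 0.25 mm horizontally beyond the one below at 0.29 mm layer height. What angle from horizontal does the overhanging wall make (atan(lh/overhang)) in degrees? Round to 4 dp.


angle = atan(0.29/0.25) = 49.2364 degrees


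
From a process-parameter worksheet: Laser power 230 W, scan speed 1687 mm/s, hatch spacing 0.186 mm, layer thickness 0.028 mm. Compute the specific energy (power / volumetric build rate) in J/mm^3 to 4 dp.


Build rate = 1687 * 0.186 * 0.028 = 8.785896 mm^3/s
SE = 230 / 8.785896 = 26.1783 J/mm^3


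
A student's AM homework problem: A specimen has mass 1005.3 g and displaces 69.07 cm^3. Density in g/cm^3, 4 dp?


rho = 1005.3 / 69.07 = 14.5548 g/cm^3


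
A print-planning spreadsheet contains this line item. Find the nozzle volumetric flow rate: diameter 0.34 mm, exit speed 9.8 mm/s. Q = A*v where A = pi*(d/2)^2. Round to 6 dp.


A = pi*(0.34/2)^2 = 0.09079203 mm^2
Q = 0.09079203 * 9.8 = 0.889762 mm^3/s


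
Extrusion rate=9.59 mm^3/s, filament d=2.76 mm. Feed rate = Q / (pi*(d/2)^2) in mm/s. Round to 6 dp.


A = pi*(2.76/2)^2 = 5.982849
v = 9.59 / 5.982849 = 1.602915 mm/s


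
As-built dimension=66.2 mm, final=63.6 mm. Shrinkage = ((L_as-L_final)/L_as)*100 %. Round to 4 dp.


Shrinkage = ((66.2-63.6)/66.2)*100 = 3.9275 %


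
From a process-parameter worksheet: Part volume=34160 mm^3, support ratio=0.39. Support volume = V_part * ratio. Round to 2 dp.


V_support = 34160 * 0.39 = 13322.4 mm^3


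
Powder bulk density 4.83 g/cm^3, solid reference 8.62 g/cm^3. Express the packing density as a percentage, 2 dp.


Packing = (4.83/8.62)*100 = 56.03 %


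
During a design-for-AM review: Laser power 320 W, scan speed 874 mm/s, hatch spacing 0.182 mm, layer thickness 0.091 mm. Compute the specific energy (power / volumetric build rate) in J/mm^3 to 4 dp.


Build rate = 874 * 0.182 * 0.091 = 14.475188 mm^3/s
SE = 320 / 14.475188 = 22.1068 J/mm^3


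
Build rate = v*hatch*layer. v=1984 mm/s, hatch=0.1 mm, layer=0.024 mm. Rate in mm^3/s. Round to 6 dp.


Rate = 1984 * 0.1 * 0.024 = 4.7616 mm^3/s


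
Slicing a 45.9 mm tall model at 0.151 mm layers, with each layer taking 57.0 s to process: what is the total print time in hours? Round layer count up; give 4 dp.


Layers = ceil(45.9/0.151) = 304
t = 304 * 57.0 / 3600 = 4.8133 hrs


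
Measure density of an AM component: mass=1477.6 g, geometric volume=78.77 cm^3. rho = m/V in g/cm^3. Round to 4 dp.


rho = 1477.6 / 78.77 = 18.7584 g/cm^3


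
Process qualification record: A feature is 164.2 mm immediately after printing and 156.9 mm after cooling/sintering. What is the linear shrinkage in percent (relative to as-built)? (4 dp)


Shrinkage = ((164.2-156.9)/164.2)*100 = 4.4458 %


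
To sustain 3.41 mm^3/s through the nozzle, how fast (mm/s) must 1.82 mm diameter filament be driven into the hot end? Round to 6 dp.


A = pi*(1.82/2)^2 = 2.601553
v = 3.41 / 2.601553 = 1.310756 mm/s


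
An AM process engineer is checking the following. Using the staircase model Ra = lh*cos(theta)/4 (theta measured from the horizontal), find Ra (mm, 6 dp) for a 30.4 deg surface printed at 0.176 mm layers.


Ra = 0.176 * cos(30.4) / 4 = 0.037951 mm


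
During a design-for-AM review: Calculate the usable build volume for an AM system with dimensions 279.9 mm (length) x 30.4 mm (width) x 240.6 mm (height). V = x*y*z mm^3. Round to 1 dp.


V = 279.9 * 30.4 * 240.6 = 2047255.8 mm^3


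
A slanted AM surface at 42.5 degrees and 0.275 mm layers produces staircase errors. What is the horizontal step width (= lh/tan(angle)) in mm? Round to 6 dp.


step = 0.275 / tan(42.5) = 0.30011 mm


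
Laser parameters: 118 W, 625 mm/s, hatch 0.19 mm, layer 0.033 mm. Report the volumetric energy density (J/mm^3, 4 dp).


E = 118 / (625*0.19*0.033) = 30.1116 J/mm^3


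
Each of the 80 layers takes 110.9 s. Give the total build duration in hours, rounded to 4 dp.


t = 80 * 110.9 / 3600 = 2.4644 hrs


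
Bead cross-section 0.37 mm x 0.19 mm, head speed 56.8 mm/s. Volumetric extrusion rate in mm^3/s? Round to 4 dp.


Rate = 0.37 * 0.19 * 56.8 = 3.993 mm^3/s


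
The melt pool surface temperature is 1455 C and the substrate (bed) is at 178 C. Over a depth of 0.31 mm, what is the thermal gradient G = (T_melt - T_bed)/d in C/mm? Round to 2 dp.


G = (1455-178)/0.31 = 4119.35 C/mm


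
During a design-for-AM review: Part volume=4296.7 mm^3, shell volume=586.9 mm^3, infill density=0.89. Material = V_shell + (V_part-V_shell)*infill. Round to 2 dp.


V_infill = (4296.7 - 586.9) * 0.89 = 3301.72
V_total = 586.9 + 3301.72 = 3888.62 mm^3


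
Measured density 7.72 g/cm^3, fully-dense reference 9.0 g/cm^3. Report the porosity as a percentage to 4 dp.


Porosity = (1-7.72/9.0)*100 = 14.2222 %


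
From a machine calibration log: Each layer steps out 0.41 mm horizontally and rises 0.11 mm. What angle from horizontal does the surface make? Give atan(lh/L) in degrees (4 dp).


angle = atan(0.11/0.41) = 15.0184 degrees


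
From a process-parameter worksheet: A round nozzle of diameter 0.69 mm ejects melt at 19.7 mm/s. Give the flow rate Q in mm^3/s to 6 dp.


A = pi*(0.69/2)^2 = 0.37392807 mm^2
Q = 0.37392807 * 19.7 = 7.366383 mm^3/s


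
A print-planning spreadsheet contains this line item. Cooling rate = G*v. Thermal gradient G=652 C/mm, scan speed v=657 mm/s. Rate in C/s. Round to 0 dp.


CR = 652 * 657 = 428364 C/s


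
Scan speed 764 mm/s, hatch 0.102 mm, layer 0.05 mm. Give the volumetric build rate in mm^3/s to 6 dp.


Rate = 764 * 0.102 * 0.05 = 3.8964 mm^3/s


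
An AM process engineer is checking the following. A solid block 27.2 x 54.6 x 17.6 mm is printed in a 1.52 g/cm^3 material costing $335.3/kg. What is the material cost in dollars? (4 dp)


V = 27.2 * 54.6 * 17.6 = 26138.112 mm^3 = 26.138112 cm^3
Mass = 26.138112 * 1.52 / 1000 = 0.03972993 kg
Cost = 0.03972993 * 335.3 = 13.3214 $


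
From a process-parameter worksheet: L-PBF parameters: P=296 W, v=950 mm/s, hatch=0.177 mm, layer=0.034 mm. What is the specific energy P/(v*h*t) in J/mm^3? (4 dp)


Build rate = 950 * 0.177 * 0.034 = 5.7171 mm^3/s
SE = 296 / 5.7171 = 51.7745 J/mm^3


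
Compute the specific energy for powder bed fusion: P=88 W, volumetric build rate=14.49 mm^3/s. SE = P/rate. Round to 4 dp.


SE = 88 / 14.49 = 6.0732 J/mm^3


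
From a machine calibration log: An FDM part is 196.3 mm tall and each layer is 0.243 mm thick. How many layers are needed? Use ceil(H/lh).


Layers = ceil(196.3/0.243) = 808


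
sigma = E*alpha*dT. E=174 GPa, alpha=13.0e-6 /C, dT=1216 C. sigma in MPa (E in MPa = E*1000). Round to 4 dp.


sigma = 174*1000 * 13.0e-6 * 1216 = 2750.592 MPa


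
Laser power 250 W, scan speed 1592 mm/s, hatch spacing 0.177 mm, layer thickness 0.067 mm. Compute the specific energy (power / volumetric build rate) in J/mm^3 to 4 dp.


Build rate = 1592 * 0.177 * 0.067 = 18.879528 mm^3/s
SE = 250 / 18.879528 = 13.2419 J/mm^3


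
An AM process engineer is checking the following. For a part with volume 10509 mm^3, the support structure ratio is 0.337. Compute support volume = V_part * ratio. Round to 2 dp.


V_support = 10509 * 0.337 = 3541.53 mm^3


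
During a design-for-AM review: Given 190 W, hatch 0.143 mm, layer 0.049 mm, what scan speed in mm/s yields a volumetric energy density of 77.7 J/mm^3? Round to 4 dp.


v = 190 / (77.7*0.143*0.049) = 348.9799 mm/s


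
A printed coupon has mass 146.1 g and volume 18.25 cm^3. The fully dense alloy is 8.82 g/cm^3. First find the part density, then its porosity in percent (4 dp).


rho_part = 146.1 / 18.25 = 8.00547945 g/cm^3
Porosity = (1 - 8.00547945/8.82)*100 = 9.2349 %


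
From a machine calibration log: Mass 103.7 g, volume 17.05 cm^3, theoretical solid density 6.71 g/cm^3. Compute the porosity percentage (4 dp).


rho_part = 103.7 / 17.05 = 6.08211144 g/cm^3
Porosity = (1 - 6.08211144/6.71)*100 = 9.3575 %


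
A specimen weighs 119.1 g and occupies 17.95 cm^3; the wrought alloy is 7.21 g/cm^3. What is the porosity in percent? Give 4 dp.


rho_part = 119.1 / 17.95 = 6.63509749 g/cm^3
Porosity = (1 - 6.63509749/7.21)*100 = 7.9737 %


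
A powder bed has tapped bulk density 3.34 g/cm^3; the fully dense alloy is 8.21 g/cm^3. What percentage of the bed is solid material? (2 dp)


Packing = (3.34/8.21)*100 = 40.68 %


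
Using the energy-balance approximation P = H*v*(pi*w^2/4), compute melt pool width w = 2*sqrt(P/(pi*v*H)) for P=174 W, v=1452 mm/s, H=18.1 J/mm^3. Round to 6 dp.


w = 2*sqrt(174/(pi*1452*18.1)) = 0.091814 mm


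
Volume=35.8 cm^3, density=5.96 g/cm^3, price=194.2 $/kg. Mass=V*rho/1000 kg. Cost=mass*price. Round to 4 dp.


Mass = 35.8*5.96/1000 = 0.213368 kg
Cost = 0.213368 * 194.2 = 41.4361 $


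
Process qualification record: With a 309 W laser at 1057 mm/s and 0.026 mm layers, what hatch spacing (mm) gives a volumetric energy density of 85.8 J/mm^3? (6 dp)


h = 309 / (85.8*1057*0.026) = 0.131046 mm


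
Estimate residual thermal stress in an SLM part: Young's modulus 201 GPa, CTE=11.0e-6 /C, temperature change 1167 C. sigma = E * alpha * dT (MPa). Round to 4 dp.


sigma = 201*1000 * 11.0e-6 * 1167 = 2580.237 MPa


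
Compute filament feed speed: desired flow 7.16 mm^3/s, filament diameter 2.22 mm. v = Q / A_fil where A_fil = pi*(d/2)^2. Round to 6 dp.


A = pi*(2.22/2)^2 = 3.870756
v = 7.16 / 3.870756 = 1.849768 mm/s


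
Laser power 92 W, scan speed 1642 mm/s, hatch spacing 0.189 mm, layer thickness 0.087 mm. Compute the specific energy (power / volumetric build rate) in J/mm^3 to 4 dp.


Build rate = 1642 * 0.189 * 0.087 = 26.999406 mm^3/s
SE = 92 / 26.999406 = 3.4075 J/mm^3


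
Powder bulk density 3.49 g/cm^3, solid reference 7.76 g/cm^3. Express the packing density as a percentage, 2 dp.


Packing = (3.49/7.76)*100 = 44.97 %


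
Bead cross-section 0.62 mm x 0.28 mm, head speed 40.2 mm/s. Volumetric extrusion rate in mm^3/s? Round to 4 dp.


Rate = 0.62 * 0.28 * 40.2 = 6.9787 mm^3/s


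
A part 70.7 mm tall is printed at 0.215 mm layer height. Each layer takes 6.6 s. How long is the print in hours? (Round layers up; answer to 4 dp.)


Layers = ceil(70.7/0.215) = 329
t = 329 * 6.6 / 3600 = 0.6032 hrs


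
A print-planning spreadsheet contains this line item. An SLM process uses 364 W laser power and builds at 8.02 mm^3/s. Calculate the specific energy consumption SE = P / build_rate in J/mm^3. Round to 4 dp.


SE = 364 / 8.02 = 45.3865 J/mm^3


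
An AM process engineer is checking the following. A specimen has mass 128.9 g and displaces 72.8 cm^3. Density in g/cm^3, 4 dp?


rho = 128.9 / 72.8 = 1.7706 g/cm^3


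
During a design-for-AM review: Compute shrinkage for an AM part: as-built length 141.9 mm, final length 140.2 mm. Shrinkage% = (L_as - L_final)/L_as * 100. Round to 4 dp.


Shrinkage = ((141.9-140.2)/141.9)*100 = 1.198 %


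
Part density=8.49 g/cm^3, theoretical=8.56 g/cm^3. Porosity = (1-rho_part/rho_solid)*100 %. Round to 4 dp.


Porosity = (1-8.49/8.56)*100 = 0.8178 %


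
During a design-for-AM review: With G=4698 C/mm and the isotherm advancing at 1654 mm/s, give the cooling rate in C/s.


CR = 4698 * 1654 = 7770492 C/s


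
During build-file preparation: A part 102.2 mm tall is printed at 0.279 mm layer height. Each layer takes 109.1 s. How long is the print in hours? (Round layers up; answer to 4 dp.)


Layers = ceil(102.2/0.279) = 367
t = 367 * 109.1 / 3600 = 11.1221 hrs


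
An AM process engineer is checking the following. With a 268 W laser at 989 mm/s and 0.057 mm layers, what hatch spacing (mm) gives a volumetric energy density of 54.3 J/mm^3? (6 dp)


h = 268 / (54.3*989*0.057) = 0.087552 mm


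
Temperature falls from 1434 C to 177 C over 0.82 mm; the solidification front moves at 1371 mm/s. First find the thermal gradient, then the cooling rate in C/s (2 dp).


G = (1434-177)/0.82 = 1532.92682927 C/mm
CR = 1532.92682927 * 1371 = 2101642.68 C/s


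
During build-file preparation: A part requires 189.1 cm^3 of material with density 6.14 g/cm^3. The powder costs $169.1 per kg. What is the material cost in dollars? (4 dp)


Mass = 189.1*6.14/1000 = 1.161074 kg
Cost = 1.161074 * 169.1 = 196.3376 $


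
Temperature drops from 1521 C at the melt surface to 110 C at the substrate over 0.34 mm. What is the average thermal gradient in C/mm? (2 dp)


G = (1521-110)/0.34 = 4150.0 C/mm


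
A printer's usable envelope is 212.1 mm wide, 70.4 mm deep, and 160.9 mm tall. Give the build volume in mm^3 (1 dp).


V = 212.1 * 70.4 * 160.9 = 2402533.1 mm^3


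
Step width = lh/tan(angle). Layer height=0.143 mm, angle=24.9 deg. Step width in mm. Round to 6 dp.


step = 0.143 / tan(24.9) = 0.308067 mm


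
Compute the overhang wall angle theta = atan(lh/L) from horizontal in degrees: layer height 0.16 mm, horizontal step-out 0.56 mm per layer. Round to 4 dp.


angle = atan(0.16/0.56) = 15.9454 degrees


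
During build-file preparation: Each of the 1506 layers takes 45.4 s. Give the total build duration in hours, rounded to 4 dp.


t = 1506 * 45.4 / 3600 = 18.9923 hrs


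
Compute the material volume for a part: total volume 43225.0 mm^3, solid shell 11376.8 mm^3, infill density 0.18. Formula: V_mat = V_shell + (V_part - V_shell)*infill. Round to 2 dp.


V_infill = (43225.0 - 11376.8) * 0.18 = 5732.68
V_total = 11376.8 + 5732.68 = 17109.48 mm^3


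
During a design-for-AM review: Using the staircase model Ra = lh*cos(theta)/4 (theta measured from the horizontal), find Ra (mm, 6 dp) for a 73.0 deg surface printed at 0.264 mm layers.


Ra = 0.264 * cos(73.0) / 4 = 0.019297 mm


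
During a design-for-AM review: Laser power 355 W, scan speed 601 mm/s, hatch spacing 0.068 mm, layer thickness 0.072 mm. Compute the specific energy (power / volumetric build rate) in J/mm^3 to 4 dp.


Build rate = 601 * 0.068 * 0.072 = 2.942496 mm^3/s
SE = 355 / 2.942496 = 120.6459 J/mm^3


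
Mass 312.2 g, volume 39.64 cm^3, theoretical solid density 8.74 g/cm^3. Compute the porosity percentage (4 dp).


rho_part = 312.2 / 39.64 = 7.87588295 g/cm^3
Porosity = (1 - 7.87588295/8.74)*100 = 9.8869 %


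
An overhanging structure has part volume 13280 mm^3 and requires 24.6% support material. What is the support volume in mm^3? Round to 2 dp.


V_support = 13280 * 0.246 = 3266.88 mm^3


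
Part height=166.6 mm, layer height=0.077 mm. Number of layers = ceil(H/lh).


Layers = ceil(166.6/0.077) = 2164


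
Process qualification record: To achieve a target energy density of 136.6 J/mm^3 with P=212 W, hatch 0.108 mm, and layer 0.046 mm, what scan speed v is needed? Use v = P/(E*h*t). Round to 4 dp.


v = 212 / (136.6*0.108*0.046) = 312.3946 mm/s


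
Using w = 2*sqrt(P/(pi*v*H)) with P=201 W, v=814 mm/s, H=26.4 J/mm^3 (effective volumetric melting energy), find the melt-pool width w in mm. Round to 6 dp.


w = 2*sqrt(201/(pi*814*26.4)) = 0.109129 mm


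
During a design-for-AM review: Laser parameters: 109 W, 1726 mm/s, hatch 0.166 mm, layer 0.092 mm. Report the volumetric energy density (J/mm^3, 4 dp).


E = 109 / (1726*0.166*0.092) = 4.1351 J/mm^3


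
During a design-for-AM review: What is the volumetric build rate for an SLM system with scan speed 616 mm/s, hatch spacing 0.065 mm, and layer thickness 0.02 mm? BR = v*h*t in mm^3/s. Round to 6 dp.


Rate = 616 * 0.065 * 0.02 = 0.8008 mm^3/s


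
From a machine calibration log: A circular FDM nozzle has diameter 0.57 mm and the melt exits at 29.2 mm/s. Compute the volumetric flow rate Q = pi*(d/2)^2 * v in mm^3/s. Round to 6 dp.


A = pi*(0.57/2)^2 = 0.25517586 mm^2
Q = 0.25517586 * 29.2 = 7.451135 mm^3/s


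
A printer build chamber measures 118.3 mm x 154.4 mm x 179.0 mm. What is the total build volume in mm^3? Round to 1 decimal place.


V = 118.3 * 154.4 * 179.0 = 3269528.1 mm^3


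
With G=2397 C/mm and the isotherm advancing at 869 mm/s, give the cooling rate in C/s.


CR = 2397 * 869 = 2082993 C/s


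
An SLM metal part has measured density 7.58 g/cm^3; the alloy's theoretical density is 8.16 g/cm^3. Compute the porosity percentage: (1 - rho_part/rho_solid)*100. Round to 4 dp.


Porosity = (1-7.58/8.16)*100 = 7.1078 %


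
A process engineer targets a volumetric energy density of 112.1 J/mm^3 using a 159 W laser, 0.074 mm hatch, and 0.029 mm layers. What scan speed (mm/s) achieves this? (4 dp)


v = 159 / (112.1*0.074*0.029) = 660.9396 mm/s


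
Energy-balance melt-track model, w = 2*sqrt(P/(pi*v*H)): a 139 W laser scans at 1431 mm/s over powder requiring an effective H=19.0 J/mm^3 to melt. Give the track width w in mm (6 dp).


w = 2*sqrt(139/(pi*1431*19.0)) = 0.08068 mm


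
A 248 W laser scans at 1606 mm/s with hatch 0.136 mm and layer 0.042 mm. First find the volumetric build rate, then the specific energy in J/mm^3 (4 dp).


Build rate = 1606 * 0.136 * 0.042 = 9.173472 mm^3/s
SE = 248 / 9.173472 = 27.0345 J/mm^3


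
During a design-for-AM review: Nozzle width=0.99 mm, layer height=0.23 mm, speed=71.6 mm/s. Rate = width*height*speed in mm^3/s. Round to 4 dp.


Rate = 0.99 * 0.23 * 71.6 = 16.3033 mm^3/s


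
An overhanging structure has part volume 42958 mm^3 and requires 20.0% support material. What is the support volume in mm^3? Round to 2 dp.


V_support = 42958 * 0.2 = 8591.6 mm^3


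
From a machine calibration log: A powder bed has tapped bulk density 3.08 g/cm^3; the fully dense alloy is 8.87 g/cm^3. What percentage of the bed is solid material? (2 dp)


Packing = (3.08/8.87)*100 = 34.72 %


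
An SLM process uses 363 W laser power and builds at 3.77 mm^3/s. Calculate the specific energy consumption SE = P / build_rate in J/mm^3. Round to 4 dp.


SE = 363 / 3.77 = 96.2865 J/mm^3


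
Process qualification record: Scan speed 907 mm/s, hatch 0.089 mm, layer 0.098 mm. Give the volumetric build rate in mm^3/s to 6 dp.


Rate = 907 * 0.089 * 0.098 = 7.910854 mm^3/s


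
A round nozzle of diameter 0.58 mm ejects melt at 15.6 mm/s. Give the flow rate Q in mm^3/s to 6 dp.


A = pi*(0.58/2)^2 = 0.26420794 mm^2
Q = 0.26420794 * 15.6 = 4.121644 mm^3/s


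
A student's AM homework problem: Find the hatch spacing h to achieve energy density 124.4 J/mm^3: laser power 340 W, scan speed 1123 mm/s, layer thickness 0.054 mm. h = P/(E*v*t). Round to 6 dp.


h = 340 / (124.4*1123*0.054) = 0.04507 mm


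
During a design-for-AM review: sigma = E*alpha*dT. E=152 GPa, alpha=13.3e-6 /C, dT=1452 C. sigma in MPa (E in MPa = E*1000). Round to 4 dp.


sigma = 152*1000 * 13.3e-6 * 1452 = 2935.3632 MPa


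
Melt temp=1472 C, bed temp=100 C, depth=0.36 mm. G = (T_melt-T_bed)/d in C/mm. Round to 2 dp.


G = (1472-100)/0.36 = 3811.11 C/mm


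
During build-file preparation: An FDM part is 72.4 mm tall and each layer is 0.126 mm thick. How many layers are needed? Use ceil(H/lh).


Layers = ceil(72.4/0.126) = 575


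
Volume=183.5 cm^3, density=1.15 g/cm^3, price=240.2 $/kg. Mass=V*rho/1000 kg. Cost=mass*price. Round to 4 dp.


Mass = 183.5*1.15/1000 = 0.211025 kg
Cost = 0.211025 * 240.2 = 50.6882 $


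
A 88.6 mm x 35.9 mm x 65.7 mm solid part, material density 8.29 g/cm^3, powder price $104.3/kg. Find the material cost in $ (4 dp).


V = 88.6 * 35.9 * 65.7 = 208974.618 mm^3 = 208.974618 cm^3
Mass = 208.974618 * 8.29 / 1000 = 1.73239958 kg
Cost = 1.73239958 * 104.3 = 180.6893 $


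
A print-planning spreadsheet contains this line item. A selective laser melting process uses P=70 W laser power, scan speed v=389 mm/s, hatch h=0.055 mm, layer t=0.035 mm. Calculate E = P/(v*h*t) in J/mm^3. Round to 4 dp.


E = 70 / (389*0.055*0.035) = 93.4798 J/mm^3


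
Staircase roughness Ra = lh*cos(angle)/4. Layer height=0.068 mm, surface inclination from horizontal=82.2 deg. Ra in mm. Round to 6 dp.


Ra = 0.068 * cos(82.2) / 4 = 0.002307 mm


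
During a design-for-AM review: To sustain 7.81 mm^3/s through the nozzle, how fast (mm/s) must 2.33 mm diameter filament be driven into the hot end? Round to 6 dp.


A = pi*(2.33/2)^2 = 4.263848
v = 7.81 / 4.263848 = 1.831679 mm/s


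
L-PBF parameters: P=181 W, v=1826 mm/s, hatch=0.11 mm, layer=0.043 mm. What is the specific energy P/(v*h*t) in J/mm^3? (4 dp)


Build rate = 1826 * 0.11 * 0.043 = 8.63698 mm^3/s
SE = 181 / 8.63698 = 20.9564 J/mm^3


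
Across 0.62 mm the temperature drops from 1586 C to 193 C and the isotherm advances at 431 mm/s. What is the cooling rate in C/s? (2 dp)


G = (1586-193)/0.62 = 2246.77419355 C/mm
CR = 2246.77419355 * 431 = 968359.68 C/s


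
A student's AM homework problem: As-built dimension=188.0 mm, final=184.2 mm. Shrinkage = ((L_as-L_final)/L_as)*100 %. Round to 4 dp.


Shrinkage = ((188.0-184.2)/188.0)*100 = 2.0213 %


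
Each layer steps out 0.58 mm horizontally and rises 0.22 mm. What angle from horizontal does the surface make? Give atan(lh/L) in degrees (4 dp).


angle = atan(0.22/0.58) = 20.7723 degrees


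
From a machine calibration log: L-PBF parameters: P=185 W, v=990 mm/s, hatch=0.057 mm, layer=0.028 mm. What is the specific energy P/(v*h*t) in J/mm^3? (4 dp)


Build rate = 990 * 0.057 * 0.028 = 1.58004 mm^3/s
SE = 185 / 1.58004 = 117.0856 J/mm^3


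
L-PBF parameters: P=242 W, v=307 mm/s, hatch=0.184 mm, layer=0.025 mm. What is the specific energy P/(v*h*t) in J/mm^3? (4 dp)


Build rate = 307 * 0.184 * 0.025 = 1.4122 mm^3/s
SE = 242 / 1.4122 = 171.3638 J/mm^3


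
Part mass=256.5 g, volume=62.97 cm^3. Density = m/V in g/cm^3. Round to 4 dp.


rho = 256.5 / 62.97 = 4.0734 g/cm^3


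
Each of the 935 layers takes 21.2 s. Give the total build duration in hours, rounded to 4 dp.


t = 935 * 21.2 / 3600 = 5.5061 hrs


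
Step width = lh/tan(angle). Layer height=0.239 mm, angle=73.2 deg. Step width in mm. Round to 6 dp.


step = 0.239 / tan(73.2) = 0.072158 mm


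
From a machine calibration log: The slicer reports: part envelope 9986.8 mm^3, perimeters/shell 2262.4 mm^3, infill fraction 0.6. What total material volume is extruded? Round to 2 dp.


V_infill = (9986.8 - 2262.4) * 0.6 = 4634.64
V_total = 2262.4 + 4634.64 = 6897.04 mm^3


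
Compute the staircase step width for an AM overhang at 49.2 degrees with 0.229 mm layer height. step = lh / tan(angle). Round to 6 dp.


step = 0.229 / tan(49.2) = 0.197667 mm


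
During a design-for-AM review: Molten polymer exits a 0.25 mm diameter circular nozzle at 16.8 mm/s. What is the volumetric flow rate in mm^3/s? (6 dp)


A = pi*(0.25/2)^2 = 0.04908739 mm^2
Q = 0.04908739 * 16.8 = 0.824668 mm^3/s


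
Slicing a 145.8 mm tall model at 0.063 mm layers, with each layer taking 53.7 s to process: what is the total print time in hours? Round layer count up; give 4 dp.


Layers = ceil(145.8/0.063) = 2315
t = 2315 * 53.7 / 3600 = 34.5321 hrs


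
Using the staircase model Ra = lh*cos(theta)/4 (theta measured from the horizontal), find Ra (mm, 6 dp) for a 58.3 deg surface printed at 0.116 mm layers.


Ra = 0.116 * cos(58.3) / 4 = 0.015239 mm


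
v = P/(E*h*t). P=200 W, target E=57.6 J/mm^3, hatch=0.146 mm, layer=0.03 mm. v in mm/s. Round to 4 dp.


v = 200 / (57.6*0.146*0.03) = 792.7448 mm/s


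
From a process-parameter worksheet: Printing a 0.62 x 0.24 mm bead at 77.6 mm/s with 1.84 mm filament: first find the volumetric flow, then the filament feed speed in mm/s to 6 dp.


Q = 0.62 * 0.24 * 77.6 = 11.54688 mm^3/s
A_fil = pi*(1.84/2)^2 = 2.65904402 mm^2
v_feed = 11.54688 / 2.65904402 = 4.342493 mm/s


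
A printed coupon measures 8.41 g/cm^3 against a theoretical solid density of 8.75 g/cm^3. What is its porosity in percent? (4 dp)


Porosity = (1-8.41/8.75)*100 = 3.8857 %


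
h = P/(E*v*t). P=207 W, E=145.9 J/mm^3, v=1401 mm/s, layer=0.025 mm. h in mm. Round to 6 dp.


h = 207 / (145.9*1401*0.025) = 0.040508 mm


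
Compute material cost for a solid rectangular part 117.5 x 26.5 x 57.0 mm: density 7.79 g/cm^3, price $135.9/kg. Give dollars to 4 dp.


V = 117.5 * 26.5 * 57.0 = 177483.75 mm^3 = 177.48375 cm^3
Mass = 177.48375 * 7.79 / 1000 = 1.38259841 kg
Cost = 1.38259841 * 135.9 = 187.8951 $


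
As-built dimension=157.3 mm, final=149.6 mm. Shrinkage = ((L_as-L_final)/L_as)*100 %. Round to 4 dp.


Shrinkage = ((157.3-149.6)/157.3)*100 = 4.8951 %


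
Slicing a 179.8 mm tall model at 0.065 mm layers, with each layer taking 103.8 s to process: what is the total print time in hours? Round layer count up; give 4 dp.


Layers = ceil(179.8/0.065) = 2767
t = 2767 * 103.8 / 3600 = 79.7818 hrs


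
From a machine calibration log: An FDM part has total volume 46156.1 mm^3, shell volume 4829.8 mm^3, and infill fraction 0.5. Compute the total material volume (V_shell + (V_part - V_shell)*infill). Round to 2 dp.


V_infill = (46156.1 - 4829.8) * 0.5 = 20663.15
V_total = 4829.8 + 20663.15 = 25492.95 mm^3


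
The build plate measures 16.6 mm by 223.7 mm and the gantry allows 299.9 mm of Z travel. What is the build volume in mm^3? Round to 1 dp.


V = 16.6 * 223.7 * 299.9 = 1113654.7 mm^3


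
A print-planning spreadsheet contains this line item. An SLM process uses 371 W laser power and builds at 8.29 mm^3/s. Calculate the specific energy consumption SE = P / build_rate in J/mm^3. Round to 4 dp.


SE = 371 / 8.29 = 44.7527 J/mm^3


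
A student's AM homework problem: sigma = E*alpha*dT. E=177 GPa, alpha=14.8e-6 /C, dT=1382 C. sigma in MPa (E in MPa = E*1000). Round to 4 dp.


sigma = 177*1000 * 14.8e-6 * 1382 = 3620.2872 MPa


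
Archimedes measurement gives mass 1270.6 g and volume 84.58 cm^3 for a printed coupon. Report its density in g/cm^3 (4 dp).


rho = 1270.6 / 84.58 = 15.0225 g/cm^3


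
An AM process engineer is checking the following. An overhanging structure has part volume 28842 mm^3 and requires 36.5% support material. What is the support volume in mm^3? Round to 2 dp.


V_support = 28842 * 0.365 = 10527.33 mm^3


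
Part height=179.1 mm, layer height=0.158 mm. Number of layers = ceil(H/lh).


Layers = ceil(179.1/0.158) = 1134


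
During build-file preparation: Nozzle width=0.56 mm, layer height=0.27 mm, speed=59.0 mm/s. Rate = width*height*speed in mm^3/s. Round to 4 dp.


Rate = 0.56 * 0.27 * 59.0 = 8.9208 mm^3/s


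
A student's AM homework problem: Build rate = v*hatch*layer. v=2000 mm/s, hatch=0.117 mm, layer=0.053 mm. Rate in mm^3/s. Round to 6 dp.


Rate = 2000 * 0.117 * 0.053 = 12.402 mm^3/s


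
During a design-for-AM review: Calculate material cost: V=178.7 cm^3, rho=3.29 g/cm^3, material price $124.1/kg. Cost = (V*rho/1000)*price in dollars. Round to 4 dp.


Mass = 178.7*3.29/1000 = 0.587923 kg
Cost = 0.587923 * 124.1 = 72.9612 $


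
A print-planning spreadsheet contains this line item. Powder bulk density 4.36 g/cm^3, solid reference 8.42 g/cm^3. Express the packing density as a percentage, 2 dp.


Packing = (4.36/8.42)*100 = 51.78 %


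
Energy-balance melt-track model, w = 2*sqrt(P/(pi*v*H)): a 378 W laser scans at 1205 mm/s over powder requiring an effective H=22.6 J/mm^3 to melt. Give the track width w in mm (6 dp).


w = 2*sqrt(378/(pi*1205*22.6)) = 0.132939 mm


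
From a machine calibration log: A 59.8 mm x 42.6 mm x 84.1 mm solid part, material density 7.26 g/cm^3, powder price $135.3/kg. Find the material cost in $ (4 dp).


V = 59.8 * 42.6 * 84.1 = 214243.068 mm^3 = 214.243068 cm^3
Mass = 214.243068 * 7.26 / 1000 = 1.55540467 kg
Cost = 1.55540467 * 135.3 = 210.4463 $


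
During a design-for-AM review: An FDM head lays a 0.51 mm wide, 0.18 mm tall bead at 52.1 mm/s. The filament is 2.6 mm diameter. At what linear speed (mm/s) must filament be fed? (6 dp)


Q = 0.51 * 0.18 * 52.1 = 4.78278 mm^3/s
A_fil = pi*(2.6/2)^2 = 5.30929158 mm^2
v_feed = 4.78278 / 5.30929158 = 0.900832 mm/s


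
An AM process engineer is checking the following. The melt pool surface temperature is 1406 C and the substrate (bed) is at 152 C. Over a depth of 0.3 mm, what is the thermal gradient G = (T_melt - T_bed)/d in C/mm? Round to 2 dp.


G = (1406-152)/0.3 = 4180.0 C/mm


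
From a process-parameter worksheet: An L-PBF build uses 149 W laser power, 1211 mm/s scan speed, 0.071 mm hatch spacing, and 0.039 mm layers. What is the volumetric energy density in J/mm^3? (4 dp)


E = 149 / (1211*0.071*0.039) = 44.4344 J/mm^3


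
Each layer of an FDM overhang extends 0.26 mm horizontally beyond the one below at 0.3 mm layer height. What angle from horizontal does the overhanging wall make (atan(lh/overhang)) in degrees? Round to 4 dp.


angle = atan(0.3/0.26) = 49.0856 degrees
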